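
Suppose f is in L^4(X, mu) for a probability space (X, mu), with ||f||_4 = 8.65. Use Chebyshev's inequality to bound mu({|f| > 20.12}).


Chebyshev/Markov inequality: mu(|f| > eps) <= (||f||_p / eps)^p
Step 1: ||f||_4 / eps = 8.65 / 20.12 = 0.42992
Step 2: Raise to power p = 4:
  (0.42992)^4 = 0.034163
Step 3: Therefore mu(|f| > 20.12) <= 0.034163


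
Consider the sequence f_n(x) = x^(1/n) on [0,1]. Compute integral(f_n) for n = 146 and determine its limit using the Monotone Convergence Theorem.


At n = 146: f_146(x) = x^(1/146).
Step 1: integral(x^(1/146), 0, 1) = [x^(1/146+1) / (1/146+1)] from 0 to 1
     = 1 / (1/146 + 1) = 1 / ((146+1)/146) = 146/(146+1)
     = 146/147 = 0.993197
Step 2: As n -> infinity, f_n(x) = x^(1/n) -> 1 for x in (0,1], and f_n is increasing in n.
By MCT, lim_n integral(f_n) = integral(lim_n f_n) = integral(1, 0, 1) = 1.
Step 3: Verify convergence: 146/147 = 0.993197 -> 1


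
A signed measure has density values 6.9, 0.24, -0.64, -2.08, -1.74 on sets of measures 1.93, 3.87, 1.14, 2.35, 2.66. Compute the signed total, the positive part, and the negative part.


Step 1: Compute signed measure on each set:
  Set 1: 6.9 * 1.93 = 13.317
  Set 2: 0.24 * 3.87 = 0.9288
  Set 3: -0.64 * 1.14 = -0.7296
  Set 4: -2.08 * 2.35 = -4.888
  Set 5: -1.74 * 2.66 = -4.6284
Step 2: Total signed measure = (13.317) + (0.9288) + (-0.7296) + (-4.888) + (-4.6284)
     = 3.9998
Step 3: Positive part mu+(X) = sum of positive contributions = 14.2458
Step 4: Negative part mu-(X) = |sum of negative contributions| = 10.246


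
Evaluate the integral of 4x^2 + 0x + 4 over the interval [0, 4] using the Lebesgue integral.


The Lebesgue integral of a Riemann-integrable function agrees with the Riemann integral.
Antiderivative F(x) = (4/3)x^3 + (0/2)x^2 + 4x
F(4) = (4/3)*4^3 + (0/2)*4^2 + 4*4
     = (4/3)*64 + (0/2)*16 + 4*4
     = 85.333333 + 0.0 + 16
     = 101.333333
F(0) = 0.0
Integral = F(4) - F(0) = 101.333333 - 0.0 = 101.333333


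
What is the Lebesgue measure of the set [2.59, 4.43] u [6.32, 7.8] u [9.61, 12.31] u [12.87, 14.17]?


For pairwise disjoint intervals, m(union) = sum of lengths.
= (4.43 - 2.59) + (7.8 - 6.32) + (12.31 - 9.61) + (14.17 - 12.87)
= 1.84 + 1.48 + 2.7 + 1.3
= 7.32


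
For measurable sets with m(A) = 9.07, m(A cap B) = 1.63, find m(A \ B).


m(A \ B) = m(A) - m(A n B)
= 9.07 - 1.63
= 7.44


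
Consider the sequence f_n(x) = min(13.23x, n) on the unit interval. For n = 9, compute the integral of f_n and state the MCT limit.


f(x) = 13.23x on [0,1]; f_n(x) = min(13.23x, n). At n = 9:
Step 1: f(x) reaches 9 at x = 9/13.23 = 0.680272
Step 2: integral(f_9) = integral(13.23x, 0, 0.680272) + integral(9, 0.680272, 1)
       = 13.23*0.680272^2/2 + 9*(1 - 0.680272)
       = 3.061224 + 2.877551
       = 5.938776
Step 3: As n -> infinity, f_n increases to f, so by MCT integral(f_n) -> integral(f) = 13.23/2 = 6.615.
Convergence: integral(f_9) = 5.938776 -> 6.615 as n -> infinity


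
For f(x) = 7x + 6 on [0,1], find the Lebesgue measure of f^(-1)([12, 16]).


f^(-1)([12, 16]) = {x : 12 <= 7x + 6 <= 16}
Solving: (12 - 6)/7 <= x <= (16 - 6)/7
= [0.857143, 1.428571]
Intersecting with [0,1]: [0.857143, 1]
Measure = 1 - 0.857143 = 0.142857


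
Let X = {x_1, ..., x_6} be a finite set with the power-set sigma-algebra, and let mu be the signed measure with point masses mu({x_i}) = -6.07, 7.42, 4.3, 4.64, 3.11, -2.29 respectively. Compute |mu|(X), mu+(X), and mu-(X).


Step 1: Every measurable set is a union of atoms (the cells / points), so a Hahn decomposition is
  obtained by grouping atoms by sign: P = union of atoms with mu > 0, N = union of the remaining atoms.
  Atoms in P (indices): 2, 3, 4, 5;  atoms in N (indices): 1, 6
  Positive values: 7.42, 4.3, 4.64, 3.11
  Negative values: -6.07, -2.29
Step 2: mu+(X) = mu(P) = sum of positive atom values = 19.47
Step 3: mu-(X) = -mu(N) = sum of |negative atom values| = 8.36
Step 4: |mu|(X) = mu+(X) + mu-(X) = 19.47 + 8.36 = 27.83


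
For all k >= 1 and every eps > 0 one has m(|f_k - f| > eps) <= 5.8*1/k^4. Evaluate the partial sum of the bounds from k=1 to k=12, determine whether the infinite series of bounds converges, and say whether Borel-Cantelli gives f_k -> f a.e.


Step 1: List the terms 5.8*1/k^4 for k = 1 to 12:
  k=1: 5.8
  k=2: 0.3625
  k=3: 0.071605
  k=4: 0.022656
  k=5: 0.00928
  k=6: 0.004475
  k=7: 0.002416
  k=8: 0.001416
  k=9: 8.840116e-04
  k=10: 5.800000e-04
  k=11: 3.961478e-04
  k=12: 2.797068e-04
Step 2: Partial sum = 5.8 + 0.3625 + 0.071605 + 0.022656 + 0.00928 + 0.004475 + 0.002416 + 0.001416 + 8.840116e-04 + 5.800000e-04 + 3.961478e-04 + 2.797068e-04
     = 6.276488
Step 3: The full series sum_(k>=1) 5.8*1/k^4 converges (p-series with p = 4 > 1; a constant multiple of a convergent series converges).
Step 4: Fix eps > 0. Since sum_k m(|f_k - f| > eps) < infinity, the Borel-Cantelli lemma gives
        m(limsup_k {|f_k - f| > eps}) = 0, i.e. for a.e. x, |f_k(x) - f(x)| <= eps for all large k.
        Applying this with eps = 1/j for j = 1, 2, ... and intersecting the countably many full-measure sets,
        for a.e. x we get limsup_k |f_k(x) - f(x)| <= 1/j for every j, hence f_k -> f almost everywhere.
Conclusion: series converges; Borel-Cantelli yields f_k -> f a.e.


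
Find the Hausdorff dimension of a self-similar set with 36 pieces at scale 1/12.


For a self-similar set with N copies scaled by 1/r:
dim_H = log(N)/log(r) = log(36)/log(12)
= 3.583519/2.484907
= 1.442114


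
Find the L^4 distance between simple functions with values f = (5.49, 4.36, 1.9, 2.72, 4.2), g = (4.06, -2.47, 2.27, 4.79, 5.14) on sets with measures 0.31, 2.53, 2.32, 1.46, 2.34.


Step 1: Compute differences f_i - g_i:
  5.49 - 4.06 = 1.43
  4.36 - -2.47 = 6.83
  1.9 - 2.27 = -0.37
  2.72 - 4.79 = -2.07
  4.2 - 5.14 = -0.94
Step 2: Compute |diff|^4 * measure for each set:
  |1.43|^4 * 0.31 = 4.181616 * 0.31 = 1.296301
  |6.83|^4 * 2.53 = 2176.119871 * 2.53 = 5505.583274
  |-0.37|^4 * 2.32 = 0.018742 * 2.32 = 0.043481
  |-2.07|^4 * 1.46 = 18.360368 * 1.46 = 26.806137
  |-0.94|^4 * 2.34 = 0.780749 * 2.34 = 1.826953
Step 3: Sum = 5535.556146
Step 4: ||f-g||_4 = (5535.556146)^(1/4) = 8.62562


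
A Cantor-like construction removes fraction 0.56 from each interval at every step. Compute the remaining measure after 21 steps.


Step 1: At each step, fraction remaining = 1 - 0.56 = 0.44
Step 2: After 21 steps, measure = (0.44)^21
Result = 3.254664e-08


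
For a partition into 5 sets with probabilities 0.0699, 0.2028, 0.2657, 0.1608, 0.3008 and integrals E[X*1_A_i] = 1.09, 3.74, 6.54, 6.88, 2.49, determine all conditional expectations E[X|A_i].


For each cell A_i: E[X|A_i] = E[X*1_A_i] / P(A_i)
Step 1: E[X|A_1] = 1.09 / 0.0699 = 15.593705
Step 2: E[X|A_2] = 3.74 / 0.2028 = 18.441815
Step 3: E[X|A_3] = 6.54 / 0.2657 = 24.614227
Step 4: E[X|A_4] = 6.88 / 0.1608 = 42.78607
Step 5: E[X|A_5] = 2.49 / 0.3008 = 8.277926
Verification: E[X] = sum E[X*1_A_i] = 1.09 + 3.74 + 6.54 + 6.88 + 2.49 = 20.74


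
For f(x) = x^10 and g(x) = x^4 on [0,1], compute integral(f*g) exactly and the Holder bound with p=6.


Step 1: Exact integral of f*g = integral(x^14, 0, 1) = 1/15
     = 0.066667
Step 2: Holder bound with p=6, q=1.2:
  ||f||_p = (integral x^60 dx)^(1/6) = (1/61)^(1/6) = 0.504017
  ||g||_q = (integral x^4.8 dx)^(1/1.2) = (1/5.8)^(1/1.2) = 0.231105
Step 3: Holder bound = ||f||_p * ||g||_q = 0.504017 * 0.231105 = 0.116481
Verification: 0.066667 <= 0.116481 (Holder holds)


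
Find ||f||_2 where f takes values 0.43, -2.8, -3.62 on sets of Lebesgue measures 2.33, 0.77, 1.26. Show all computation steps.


Step 1: Compute |f_i|^2 for each value:
  |0.43|^2 = 0.1849
  |-2.8|^2 = 7.84
  |-3.62|^2 = 13.1044
Step 2: Multiply by measures and sum:
  0.1849 * 2.33 = 0.430817
  7.84 * 0.77 = 6.0368
  13.1044 * 1.26 = 16.511544
Sum = 0.430817 + 6.0368 + 16.511544 = 22.979161
Step 3: Take the p-th root:
||f||_2 = (22.979161)^(1/2) = 4.793658


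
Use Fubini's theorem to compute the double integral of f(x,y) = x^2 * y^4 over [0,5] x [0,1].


By Fubini's theorem, the double integral factors as a product of single integrals:
Step 1: integral_0^5 x^2 dx = [x^3/3] from 0 to 5
     = 5^3/3 = 41.666667
Step 2: integral_0^1 y^4 dy = [y^5/5] from 0 to 1
     = 1^5/5 = 0.2
Step 3: Double integral = 41.666667 * 0.2 = 8.333333


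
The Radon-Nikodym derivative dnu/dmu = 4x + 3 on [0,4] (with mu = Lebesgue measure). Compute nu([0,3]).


nu(A) = integral_A (dnu/dmu) dmu = integral_0^3 (4x + 3) dx
Step 1: Antiderivative F(x) = (4/2)x^2 + 3x
Step 2: F(3) = (4/2)*3^2 + 3*3 = 18 + 9 = 27
Step 3: F(0) = (4/2)*0^2 + 3*0 = 0.0 + 0 = 0.0
Step 4: nu([0,3]) = F(3) - F(0) = 27 - 0.0 = 27


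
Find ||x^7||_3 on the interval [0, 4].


Step 1: ||f||_3 = (integral_0^4 |x^7|^3 dx)^(1/3)
     = (integral_0^4 x^21 dx)^(1/3)
Step 2: integral_0^4 x^21 dx = [x^22/(22)] from 0 to 4 = 4^22/22
     = 17592186044416/22 = 7.996448e+11
Step 3: ||f||_3 = (7.996448e+11)^(1/3) = 9281.803632


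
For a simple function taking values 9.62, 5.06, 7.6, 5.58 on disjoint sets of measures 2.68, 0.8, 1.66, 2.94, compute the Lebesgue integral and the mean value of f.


Step 1: Integral = sum(value_i * measure_i)
= 9.62*2.68 + 5.06*0.8 + 7.6*1.66 + 5.58*2.94
= 25.7816 + 4.048 + 12.616 + 16.4052
= 58.8508
Step 2: Total measure of domain = 2.68 + 0.8 + 1.66 + 2.94 = 8.08
Step 3: Average value = 58.8508 / 8.08 = 7.283515


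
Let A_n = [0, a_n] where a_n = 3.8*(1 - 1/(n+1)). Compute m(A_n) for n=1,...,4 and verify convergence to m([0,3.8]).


By continuity of measure from below: if A_n increases to A, then m(A_n) -> m(A).
Here A = [0, 3.8], so m(A) = 3.8
Step 1: a_1 = 3.8*(1 - 1/2) = 1.9, m(A_1) = 1.9
Step 2: a_2 = 3.8*(1 - 1/3) = 2.5333, m(A_2) = 2.5333
Step 3: a_3 = 3.8*(1 - 1/4) = 2.85, m(A_3) = 2.85
Step 4: a_4 = 3.8*(1 - 1/5) = 3.04, m(A_4) = 3.04
Limit: m(A_n) -> m([0,3.8]) = 3.8


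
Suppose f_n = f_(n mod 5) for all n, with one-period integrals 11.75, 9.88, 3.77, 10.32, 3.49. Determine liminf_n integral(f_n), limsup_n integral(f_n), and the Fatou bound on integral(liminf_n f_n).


The sequence (integral(f_n)) is periodic with period 5, repeating the values 11.75, 9.88, 3.77, 10.32, 3.49 indefinitely.
Step 1: For a periodic sequence, every tail (a_m, a_(m+1), ...) contains all 5 period values infinitely often.
Step 2: Hence inf of every tail = min of the period values = min(11.75, 9.88, 3.77, 10.32, 3.49) = 3.49.
        liminf_n integral(f_n) = sup over m of (inf of tail from m) = 3.49.
Step 3: Similarly sup of every tail = max of the period values = 11.75.
        limsup_n integral(f_n) = 11.75.
Step 4: Fatou's lemma: integral(liminf_n f_n) <= liminf_n integral(f_n) = 3.49.
        So the integral of the pointwise liminf is at most 3.49.


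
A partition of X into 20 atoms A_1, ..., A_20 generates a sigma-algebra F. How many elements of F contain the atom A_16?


Each element of F is a union of some subset S of the 20 atoms.
The element contains A_16 iff A_16 is in S.
So we count subsets S of {A_1,...,A_20} with A_16 in S: choose freely among the other 19 atoms.
Count = 2^(20-1) = 2^19 = 524288.


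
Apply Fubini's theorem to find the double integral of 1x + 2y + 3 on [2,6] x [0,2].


By Fubini, integrate in x first, then y.
Step 1: Fix y, integrate over x in [2,6]:
  integral(1x + 2y + 3, x=2..6)
  = 1*(6^2 - 2^2)/2 + (2y + 3)*(6 - 2)
  = 16 + (2y + 3)*4
  = 16 + 8y + 12
  = 28 + 8y
Step 2: Integrate over y in [0,2]:
  integral(28 + 8y, y=0..2)
  = 28*2 + 8*(2^2 - 0^2)/2
  = 56 + 16
  = 72


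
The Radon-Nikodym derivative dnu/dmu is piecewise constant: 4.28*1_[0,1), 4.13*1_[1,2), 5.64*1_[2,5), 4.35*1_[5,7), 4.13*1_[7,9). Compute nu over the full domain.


Integrate each piece of the Radon-Nikodym derivative:
Step 1: integral_0^1 4.28 dx = 4.28*(1-0) = 4.28*1 = 4.28
Step 2: integral_1^2 4.13 dx = 4.13*(2-1) = 4.13*1 = 4.13
Step 3: integral_2^5 5.64 dx = 5.64*(5-2) = 5.64*3 = 16.92
Step 4: integral_5^7 4.35 dx = 4.35*(7-5) = 4.35*2 = 8.7
Step 5: integral_7^9 4.13 dx = 4.13*(9-7) = 4.13*2 = 8.26
Total: 4.28 + 4.13 + 16.92 + 8.7 + 8.26 = 42.29


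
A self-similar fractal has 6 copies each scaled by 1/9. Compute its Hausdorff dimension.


For a self-similar set with N copies scaled by 1/r:
dim_H = log(N)/log(r) = log(6)/log(9)
= 1.791759/2.197225
= 0.815465


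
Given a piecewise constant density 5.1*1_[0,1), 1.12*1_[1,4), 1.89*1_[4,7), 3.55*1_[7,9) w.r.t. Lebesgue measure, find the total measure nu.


Integrate each piece of the Radon-Nikodym derivative:
Step 1: integral_0^1 5.1 dx = 5.1*(1-0) = 5.1*1 = 5.1
Step 2: integral_1^4 1.12 dx = 1.12*(4-1) = 1.12*3 = 3.36
Step 3: integral_4^7 1.89 dx = 1.89*(7-4) = 1.89*3 = 5.67
Step 4: integral_7^9 3.55 dx = 3.55*(9-7) = 3.55*2 = 7.1
Total: 5.1 + 3.36 + 5.67 + 7.1 = 21.23


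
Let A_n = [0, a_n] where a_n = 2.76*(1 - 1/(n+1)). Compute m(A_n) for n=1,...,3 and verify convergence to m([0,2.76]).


By continuity of measure from below: if A_n increases to A, then m(A_n) -> m(A).
Here A = [0, 2.76], so m(A) = 2.76
Step 1: a_1 = 2.76*(1 - 1/2) = 1.38, m(A_1) = 1.38
Step 2: a_2 = 2.76*(1 - 1/3) = 1.84, m(A_2) = 1.84
Step 3: a_3 = 2.76*(1 - 1/4) = 2.07, m(A_3) = 2.07
Limit: m(A_n) -> m([0,2.76]) = 2.76


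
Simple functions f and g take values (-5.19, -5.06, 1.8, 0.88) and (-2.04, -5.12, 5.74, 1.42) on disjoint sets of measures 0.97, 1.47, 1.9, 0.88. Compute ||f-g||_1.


Step 1: Compute differences f_i - g_i:
  -5.19 - -2.04 = -3.15
  -5.06 - -5.12 = 0.06
  1.8 - 5.74 = -3.94
  0.88 - 1.42 = -0.54
Step 2: Compute |diff|^1 * measure for each set:
  |-3.15|^1 * 0.97 = 3.15 * 0.97 = 3.0555
  |0.06|^1 * 1.47 = 0.06 * 1.47 = 0.0882
  |-3.94|^1 * 1.9 = 3.94 * 1.9 = 7.486
  |-0.54|^1 * 0.88 = 0.54 * 0.88 = 0.4752
Step 3: Sum = 11.1049
Step 4: ||f-g||_1 = (11.1049)^(1/1) = 11.1049


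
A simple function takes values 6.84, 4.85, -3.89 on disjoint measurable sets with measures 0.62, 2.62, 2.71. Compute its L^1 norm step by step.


Step 1: Compute |f_i|^1 for each value:
  |6.84|^1 = 6.84
  |4.85|^1 = 4.85
  |-3.89|^1 = 3.89
Step 2: Multiply by measures and sum:
  6.84 * 0.62 = 4.2408
  4.85 * 2.62 = 12.707
  3.89 * 2.71 = 10.5419
Sum = 4.2408 + 12.707 + 10.5419 = 27.4897
Step 3: Take the p-th root:
||f||_1 = (27.4897)^(1/1) = 27.4897


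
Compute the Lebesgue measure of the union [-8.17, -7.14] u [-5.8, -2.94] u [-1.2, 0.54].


For pairwise disjoint intervals, m(union) = sum of lengths.
= (-7.14 - -8.17) + (-2.94 - -5.8) + (0.54 - -1.2)
= 1.03 + 2.86 + 1.74
= 5.63


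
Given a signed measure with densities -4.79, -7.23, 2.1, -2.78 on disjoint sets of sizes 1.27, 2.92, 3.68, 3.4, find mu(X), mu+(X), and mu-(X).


Step 1: Compute signed measure on each set:
  Set 1: -4.79 * 1.27 = -6.0833
  Set 2: -7.23 * 2.92 = -21.1116
  Set 3: 2.1 * 3.68 = 7.728
  Set 4: -2.78 * 3.4 = -9.452
Step 2: Total signed measure = (-6.0833) + (-21.1116) + (7.728) + (-9.452)
     = -28.9189
Step 3: Positive part mu+(X) = sum of positive contributions = 7.728
Step 4: Negative part mu-(X) = |sum of negative contributions| = 36.6469


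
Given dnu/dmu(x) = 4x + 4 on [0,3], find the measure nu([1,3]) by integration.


nu(A) = integral_A (dnu/dmu) dmu = integral_1^3 (4x + 4) dx
Step 1: Antiderivative F(x) = (4/2)x^2 + 4x
Step 2: F(3) = (4/2)*3^2 + 4*3 = 18 + 12 = 30
Step 3: F(1) = (4/2)*1^2 + 4*1 = 2 + 4 = 6
Step 4: nu([1,3]) = F(3) - F(1) = 30 - 6 = 24


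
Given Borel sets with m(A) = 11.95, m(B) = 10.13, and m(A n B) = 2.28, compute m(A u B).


By inclusion-exclusion: m(A u B) = m(A) + m(B) - m(A n B)
= 11.95 + 10.13 - 2.28
= 19.8


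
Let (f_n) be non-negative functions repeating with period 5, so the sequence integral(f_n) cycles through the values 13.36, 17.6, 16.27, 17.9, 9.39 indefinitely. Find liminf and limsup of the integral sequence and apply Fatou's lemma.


The sequence (integral(f_n)) is periodic with period 5, repeating the values 13.36, 17.6, 16.27, 17.9, 9.39 indefinitely.
Step 1: For a periodic sequence, every tail (a_m, a_(m+1), ...) contains all 5 period values infinitely often.
Step 2: Hence inf of every tail = min of the period values = min(13.36, 17.6, 16.27, 17.9, 9.39) = 9.39.
        liminf_n integral(f_n) = sup over m of (inf of tail from m) = 9.39.
Step 3: Similarly sup of every tail = max of the period values = 17.9.
        limsup_n integral(f_n) = 17.9.
Step 4: Fatou's lemma: integral(liminf_n f_n) <= liminf_n integral(f_n) = 9.39.
        So the integral of the pointwise liminf is at most 9.39.


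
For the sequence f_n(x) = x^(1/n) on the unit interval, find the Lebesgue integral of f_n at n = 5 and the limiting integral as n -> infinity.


At n = 5: f_5(x) = x^(1/5).
Step 1: integral(x^(1/5), 0, 1) = [x^(1/5+1) / (1/5+1)] from 0 to 1
     = 1 / (1/5 + 1) = 1 / ((5+1)/5) = 5/(5+1)
     = 5/6 = 0.833333
Step 2: As n -> infinity, f_n(x) = x^(1/n) -> 1 for x in (0,1], and f_n is increasing in n.
By MCT, lim_n integral(f_n) = integral(lim_n f_n) = integral(1, 0, 1) = 1.
Step 3: Verify convergence: 5/6 = 0.833333 -> 1


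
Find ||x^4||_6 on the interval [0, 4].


Step 1: ||f||_6 = (integral_0^4 |x^4|^6 dx)^(1/6)
     = (integral_0^4 x^24 dx)^(1/6)
Step 2: integral_0^4 x^24 dx = [x^25/(25)] from 0 to 4 = 4^25/25
     = 1125899906842624/25 = 4.503600e+13
Step 3: ||f||_6 = (4.503600e+13)^(1/6) = 188.622413


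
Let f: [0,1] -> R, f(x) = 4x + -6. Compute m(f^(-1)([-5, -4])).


f^(-1)([-5, -4]) = {x : -5 <= 4x + -6 <= -4}
Solving: (-5 - -6)/4 <= x <= (-4 - -6)/4
= [0.25, 0.5]
Intersecting with [0,1]: [0.25, 0.5]
Measure = 0.5 - 0.25 = 0.25


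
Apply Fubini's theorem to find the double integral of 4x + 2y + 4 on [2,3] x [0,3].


By Fubini, integrate in x first, then y.
Step 1: Fix y, integrate over x in [2,3]:
  integral(4x + 2y + 4, x=2..3)
  = 4*(3^2 - 2^2)/2 + (2y + 4)*(3 - 2)
  = 10 + (2y + 4)*1
  = 10 + 2y + 4
  = 14 + 2y
Step 2: Integrate over y in [0,3]:
  integral(14 + 2y, y=0..3)
  = 14*3 + 2*(3^2 - 0^2)/2
  = 42 + 9
  = 51


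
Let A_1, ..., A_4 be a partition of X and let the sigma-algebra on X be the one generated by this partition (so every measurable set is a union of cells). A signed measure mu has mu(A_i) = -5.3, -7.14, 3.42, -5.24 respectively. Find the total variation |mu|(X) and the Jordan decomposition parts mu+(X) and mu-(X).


Step 1: Every measurable set is a union of atoms (the cells / points), so a Hahn decomposition is
  obtained by grouping atoms by sign: P = union of atoms with mu > 0, N = union of the remaining atoms.
  Atoms in P (indices): 3;  atoms in N (indices): 1, 2, 4
  Positive values: 3.42
  Negative values: -5.3, -7.14, -5.24
Step 2: mu+(X) = mu(P) = sum of positive atom values = 3.42
Step 3: mu-(X) = -mu(N) = sum of |negative atom values| = 17.68
Step 4: |mu|(X) = mu+(X) + mu-(X) = 3.42 + 17.68 = 21.1


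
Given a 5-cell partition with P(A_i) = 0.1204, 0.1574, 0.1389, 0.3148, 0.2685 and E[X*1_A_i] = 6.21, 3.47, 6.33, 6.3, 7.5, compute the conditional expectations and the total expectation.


For each cell A_i: E[X|A_i] = E[X*1_A_i] / P(A_i)
Step 1: E[X|A_1] = 6.21 / 0.1204 = 51.578073
Step 2: E[X|A_2] = 3.47 / 0.1574 = 22.045743
Step 3: E[X|A_3] = 6.33 / 0.1389 = 45.572354
Step 4: E[X|A_4] = 6.3 / 0.3148 = 20.012706
Step 5: E[X|A_5] = 7.5 / 0.2685 = 27.932961
Verification: E[X] = sum E[X*1_A_i] = 6.21 + 3.47 + 6.33 + 6.3 + 7.5 = 29.81


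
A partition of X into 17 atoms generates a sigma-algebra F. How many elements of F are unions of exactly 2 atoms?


Each element of F is a union of some subset of the 17 atoms.
Elements that are unions of exactly 2 atoms correspond to 2-element subsets of the 17 atoms.
Count = C(17, 2) = 17! / (2! * 15!) = 136.


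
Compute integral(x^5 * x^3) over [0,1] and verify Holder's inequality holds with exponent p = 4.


Step 1: Exact integral of f*g = integral(x^8, 0, 1) = 1/9
     = 0.111111
Step 2: Holder bound with p=4, q=1.333333:
  ||f||_p = (integral x^20 dx)^(1/4) = (1/21)^(1/4) = 0.467138
  ||g||_q = (integral x^4 dx)^(1/1.333333) = (1/5)^(1/1.333333) = 0.29907
Step 3: Holder bound = ||f||_p * ||g||_q = 0.467138 * 0.29907 = 0.139707
Verification: 0.111111 <= 0.139707 (Holder holds)


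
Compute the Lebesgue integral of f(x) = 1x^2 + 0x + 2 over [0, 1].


The Lebesgue integral of a Riemann-integrable function agrees with the Riemann integral.
Antiderivative F(x) = (1/3)x^3 + (0/2)x^2 + 2x
F(1) = (1/3)*1^3 + (0/2)*1^2 + 2*1
     = (1/3)*1 + (0/2)*1 + 2*1
     = 0.333333 + 0.0 + 2
     = 2.333333
F(0) = 0.0
Integral = F(1) - F(0) = 2.333333 - 0.0 = 2.333333


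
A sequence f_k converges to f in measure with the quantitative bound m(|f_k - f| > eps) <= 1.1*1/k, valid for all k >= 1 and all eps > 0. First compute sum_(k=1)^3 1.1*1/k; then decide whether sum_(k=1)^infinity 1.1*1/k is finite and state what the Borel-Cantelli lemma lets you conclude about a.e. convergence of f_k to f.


Step 1: List the terms 1.1*1/k for k = 1 to 3:
  k=1: 1.1
  k=2: 0.55
  k=3: 0.366667
Step 2: Partial sum = 1.1 + 0.55 + 0.366667
     = 2.016667
Step 3: The full series sum_(k>=1) 1.1*1/k diverges (harmonic series, p = 1; a nonzero constant multiple of a divergent series diverges).
Step 4: The (first) Borel-Cantelli lemma requires a summable sequence of measures, so it does not apply here;
        from this bound alone no conclusion about a.e. convergence can be drawn (convergence in measure still
        gives an a.e.-convergent subsequence, but not a.e. convergence of the whole sequence).
Conclusion: series diverges; Borel-Cantelli is inconclusive about a.e. convergence of f_k.


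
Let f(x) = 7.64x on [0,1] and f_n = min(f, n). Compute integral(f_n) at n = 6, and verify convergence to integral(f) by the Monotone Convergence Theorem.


f(x) = 7.64x on [0,1]; f_n(x) = min(7.64x, n). At n = 6:
Step 1: f(x) reaches 6 at x = 6/7.64 = 0.78534
Step 2: integral(f_6) = integral(7.64x, 0, 0.78534) + integral(6, 0.78534, 1)
       = 7.64*0.78534^2/2 + 6*(1 - 0.78534)
       = 2.356021 + 1.287958
       = 3.643979
Step 3: As n -> infinity, f_n increases to f, so by MCT integral(f_n) -> integral(f) = 7.64/2 = 3.82.
Convergence: integral(f_6) = 3.643979 -> 3.82 as n -> infinity


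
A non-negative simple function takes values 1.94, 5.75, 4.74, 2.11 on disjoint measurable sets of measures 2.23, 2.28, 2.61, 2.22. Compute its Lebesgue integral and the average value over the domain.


Step 1: Integral = sum(value_i * measure_i)
= 1.94*2.23 + 5.75*2.28 + 4.74*2.61 + 2.11*2.22
= 4.3262 + 13.11 + 12.3714 + 4.6842
= 34.4918
Step 2: Total measure of domain = 2.23 + 2.28 + 2.61 + 2.22 = 9.34
Step 3: Average value = 34.4918 / 9.34 = 3.692912


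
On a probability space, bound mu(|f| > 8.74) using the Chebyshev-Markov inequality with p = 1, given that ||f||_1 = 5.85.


Chebyshev/Markov inequality: mu(|f| > eps) <= (||f||_p / eps)^p
Step 1: ||f||_1 / eps = 5.85 / 8.74 = 0.669336
Step 2: Raise to power p = 1:
  (0.669336)^1 = 0.669336
Step 3: Therefore mu(|f| > 8.74) <= 0.669336


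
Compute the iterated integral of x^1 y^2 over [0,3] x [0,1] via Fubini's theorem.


By Fubini's theorem, the double integral factors as a product of single integrals:
Step 1: integral_0^3 x^1 dx = [x^2/2] from 0 to 3
     = 3^2/2 = 4.5
Step 2: integral_0^1 y^2 dy = [y^3/3] from 0 to 1
     = 1^3/3 = 0.333333
Step 3: Double integral = 4.5 * 0.333333 = 1.5


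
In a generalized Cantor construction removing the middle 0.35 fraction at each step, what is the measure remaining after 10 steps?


Step 1: At each step, fraction remaining = 1 - 0.35 = 0.65
Step 2: After 10 steps, measure = (0.65)^10
Result = 0.013463


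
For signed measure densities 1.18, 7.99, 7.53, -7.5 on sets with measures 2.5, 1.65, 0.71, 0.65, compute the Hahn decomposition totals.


Step 1: Compute signed measure on each set:
  Set 1: 1.18 * 2.5 = 2.95
  Set 2: 7.99 * 1.65 = 13.1835
  Set 3: 7.53 * 0.71 = 5.3463
  Set 4: -7.5 * 0.65 = -4.875
Step 2: Total signed measure = (2.95) + (13.1835) + (5.3463) + (-4.875)
     = 16.6048
Step 3: Positive part mu+(X) = sum of positive contributions = 21.4798
Step 4: Negative part mu-(X) = |sum of negative contributions| = 4.875


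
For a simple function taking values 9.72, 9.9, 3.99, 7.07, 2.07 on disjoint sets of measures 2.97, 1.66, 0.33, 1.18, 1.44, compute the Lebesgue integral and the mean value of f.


Step 1: Integral = sum(value_i * measure_i)
= 9.72*2.97 + 9.9*1.66 + 3.99*0.33 + 7.07*1.18 + 2.07*1.44
= 28.8684 + 16.434 + 1.3167 + 8.3426 + 2.9808
= 57.9425
Step 2: Total measure of domain = 2.97 + 1.66 + 0.33 + 1.18 + 1.44 = 7.58
Step 3: Average value = 57.9425 / 7.58 = 7.644129


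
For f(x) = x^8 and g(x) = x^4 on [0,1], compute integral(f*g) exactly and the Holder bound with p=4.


Step 1: Exact integral of f*g = integral(x^12, 0, 1) = 1/13
     = 0.076923
Step 2: Holder bound with p=4, q=1.333333:
  ||f||_p = (integral x^32 dx)^(1/4) = (1/33)^(1/4) = 0.417226
  ||g||_q = (integral x^5.333333 dx)^(1/1.333333) = (1/6.333333)^(1/1.333333) = 0.250482
Step 3: Holder bound = ||f||_p * ||g||_q = 0.417226 * 0.250482 = 0.104507
Verification: 0.076923 <= 0.104507 (Holder holds)


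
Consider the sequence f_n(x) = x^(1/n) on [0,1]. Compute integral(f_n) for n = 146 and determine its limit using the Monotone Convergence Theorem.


At n = 146: f_146(x) = x^(1/146).
Step 1: integral(x^(1/146), 0, 1) = [x^(1/146+1) / (1/146+1)] from 0 to 1
     = 1 / (1/146 + 1) = 1 / ((146+1)/146) = 146/(146+1)
     = 146/147 = 0.993197
Step 2: As n -> infinity, f_n(x) = x^(1/n) -> 1 for x in (0,1], and f_n is increasing in n.
By MCT, lim_n integral(f_n) = integral(lim_n f_n) = integral(1, 0, 1) = 1.
Step 3: Verify convergence: 146/147 = 0.993197 -> 1


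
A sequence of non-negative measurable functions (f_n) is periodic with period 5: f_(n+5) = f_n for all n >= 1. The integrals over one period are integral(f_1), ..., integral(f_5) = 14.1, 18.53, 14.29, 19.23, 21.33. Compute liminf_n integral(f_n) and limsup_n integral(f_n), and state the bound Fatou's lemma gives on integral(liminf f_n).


The sequence (integral(f_n)) is periodic with period 5, repeating the values 14.1, 18.53, 14.29, 19.23, 21.33 indefinitely.
Step 1: For a periodic sequence, every tail (a_m, a_(m+1), ...) contains all 5 period values infinitely often.
Step 2: Hence inf of every tail = min of the period values = min(14.1, 18.53, 14.29, 19.23, 21.33) = 14.1.
        liminf_n integral(f_n) = sup over m of (inf of tail from m) = 14.1.
Step 3: Similarly sup of every tail = max of the period values = 21.33.
        limsup_n integral(f_n) = 21.33.
Step 4: Fatou's lemma: integral(liminf_n f_n) <= liminf_n integral(f_n) = 14.1.
        So the integral of the pointwise liminf is at most 14.1.


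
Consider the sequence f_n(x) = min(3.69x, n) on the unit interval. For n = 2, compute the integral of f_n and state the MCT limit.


f(x) = 3.69x on [0,1]; f_n(x) = min(3.69x, n). At n = 2:
Step 1: f(x) reaches 2 at x = 2/3.69 = 0.542005
Step 2: integral(f_2) = integral(3.69x, 0, 0.542005) + integral(2, 0.542005, 1)
       = 3.69*0.542005^2/2 + 2*(1 - 0.542005)
       = 0.542005 + 0.915989
       = 1.457995
Step 3: As n -> infinity, f_n increases to f, so by MCT integral(f_n) -> integral(f) = 3.69/2 = 1.845.
Convergence: integral(f_2) = 1.457995 -> 1.845 as n -> infinity


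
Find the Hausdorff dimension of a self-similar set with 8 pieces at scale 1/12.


For a self-similar set with N copies scaled by 1/r:
dim_H = log(N)/log(r) = log(8)/log(12)
= 2.079442/2.484907
= 0.836829


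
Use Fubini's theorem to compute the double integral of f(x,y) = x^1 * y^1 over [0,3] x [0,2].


By Fubini's theorem, the double integral factors as a product of single integrals:
Step 1: integral_0^3 x^1 dx = [x^2/2] from 0 to 3
     = 3^2/2 = 4.5
Step 2: integral_0^2 y^1 dy = [y^2/2] from 0 to 2
     = 2^2/2 = 2
Step 3: Double integral = 4.5 * 2 = 9


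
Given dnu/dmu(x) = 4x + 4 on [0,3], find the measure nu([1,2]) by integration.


nu(A) = integral_A (dnu/dmu) dmu = integral_1^2 (4x + 4) dx
Step 1: Antiderivative F(x) = (4/2)x^2 + 4x
Step 2: F(2) = (4/2)*2^2 + 4*2 = 8 + 8 = 16
Step 3: F(1) = (4/2)*1^2 + 4*1 = 2 + 4 = 6
Step 4: nu([1,2]) = F(2) - F(1) = 16 - 6 = 10


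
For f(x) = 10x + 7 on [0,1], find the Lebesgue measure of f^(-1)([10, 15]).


f^(-1)([10, 15]) = {x : 10 <= 10x + 7 <= 15}
Solving: (10 - 7)/10 <= x <= (15 - 7)/10
= [0.3, 0.8]
Intersecting with [0,1]: [0.3, 0.8]
Measure = 0.8 - 0.3 = 0.5


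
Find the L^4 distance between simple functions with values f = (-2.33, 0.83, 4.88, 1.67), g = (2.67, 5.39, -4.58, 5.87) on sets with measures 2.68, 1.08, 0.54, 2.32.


Step 1: Compute differences f_i - g_i:
  -2.33 - 2.67 = -5
  0.83 - 5.39 = -4.56
  4.88 - -4.58 = 9.46
  1.67 - 5.87 = -4.2
Step 2: Compute |diff|^4 * measure for each set:
  |-5|^4 * 2.68 = 625 * 2.68 = 1675
  |-4.56|^4 * 1.08 = 432.373801 * 1.08 = 466.963705
  |9.46|^4 * 0.54 = 8008.746471 * 0.54 = 4324.723094
  |-4.2|^4 * 2.32 = 311.1696 * 2.32 = 721.913472
Step 3: Sum = 7188.600271
Step 4: ||f-g||_4 = (7188.600271)^(1/4) = 9.20791


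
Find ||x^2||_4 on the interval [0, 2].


Step 1: ||f||_4 = (integral_0^2 |x^2|^4 dx)^(1/4)
     = (integral_0^2 x^8 dx)^(1/4)
Step 2: integral_0^2 x^8 dx = [x^9/(9)] from 0 to 2 = 2^9/9
     = 512/9 = 56.888889
Step 3: ||f||_4 = (56.888889)^(1/4) = 2.746356


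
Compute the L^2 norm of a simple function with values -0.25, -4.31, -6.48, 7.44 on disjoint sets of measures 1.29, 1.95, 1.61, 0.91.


Step 1: Compute |f_i|^2 for each value:
  |-0.25|^2 = 0.0625
  |-4.31|^2 = 18.5761
  |-6.48|^2 = 41.9904
  |7.44|^2 = 55.3536
Step 2: Multiply by measures and sum:
  0.0625 * 1.29 = 0.080625
  18.5761 * 1.95 = 36.223395
  41.9904 * 1.61 = 67.604544
  55.3536 * 0.91 = 50.371776
Sum = 0.080625 + 36.223395 + 67.604544 + 50.371776 = 154.28034
Step 3: Take the p-th root:
||f||_2 = (154.28034)^(1/2) = 12.420964


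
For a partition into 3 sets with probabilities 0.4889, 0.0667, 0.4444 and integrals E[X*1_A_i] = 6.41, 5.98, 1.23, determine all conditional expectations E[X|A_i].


For each cell A_i: E[X|A_i] = E[X*1_A_i] / P(A_i)
Step 1: E[X|A_1] = 6.41 / 0.4889 = 13.111066
Step 2: E[X|A_2] = 5.98 / 0.0667 = 89.655172
Step 3: E[X|A_3] = 1.23 / 0.4444 = 2.767777
Verification: E[X] = sum E[X*1_A_i] = 6.41 + 5.98 + 1.23 = 13.62


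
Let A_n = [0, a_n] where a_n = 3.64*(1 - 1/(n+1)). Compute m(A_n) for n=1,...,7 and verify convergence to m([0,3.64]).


By continuity of measure from below: if A_n increases to A, then m(A_n) -> m(A).
Here A = [0, 3.64], so m(A) = 3.64
Step 1: a_1 = 3.64*(1 - 1/2) = 1.82, m(A_1) = 1.82
Step 2: a_2 = 3.64*(1 - 1/3) = 2.4267, m(A_2) = 2.4267
Step 3: a_3 = 3.64*(1 - 1/4) = 2.73, m(A_3) = 2.73
Step 4: a_4 = 3.64*(1 - 1/5) = 2.912, m(A_4) = 2.912
Step 5: a_5 = 3.64*(1 - 1/6) = 3.0333, m(A_5) = 3.0333
Step 6: a_6 = 3.64*(1 - 1/7) = 3.12, m(A_6) = 3.12
Step 7: a_7 = 3.64*(1 - 1/8) = 3.185, m(A_7) = 3.185
Limit: m(A_n) -> m([0,3.64]) = 3.64


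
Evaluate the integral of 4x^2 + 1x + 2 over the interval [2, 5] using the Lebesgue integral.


The Lebesgue integral of a Riemann-integrable function agrees with the Riemann integral.
Antiderivative F(x) = (4/3)x^3 + (1/2)x^2 + 2x
F(5) = (4/3)*5^3 + (1/2)*5^2 + 2*5
     = (4/3)*125 + (1/2)*25 + 2*5
     = 166.666667 + 12.5 + 10
     = 189.166667
F(2) = 16.666667
Integral = F(5) - F(2) = 189.166667 - 16.666667 = 172.5


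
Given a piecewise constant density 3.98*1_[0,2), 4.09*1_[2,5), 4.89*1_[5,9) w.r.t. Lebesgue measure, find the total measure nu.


Integrate each piece of the Radon-Nikodym derivative:
Step 1: integral_0^2 3.98 dx = 3.98*(2-0) = 3.98*2 = 7.96
Step 2: integral_2^5 4.09 dx = 4.09*(5-2) = 4.09*3 = 12.27
Step 3: integral_5^9 4.89 dx = 4.89*(9-5) = 4.89*4 = 19.56
Total: 7.96 + 12.27 + 19.56 = 39.79


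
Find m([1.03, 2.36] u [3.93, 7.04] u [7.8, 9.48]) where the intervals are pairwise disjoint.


For pairwise disjoint intervals, m(union) = sum of lengths.
= (2.36 - 1.03) + (7.04 - 3.93) + (9.48 - 7.8)
= 1.33 + 3.11 + 1.68
= 6.12


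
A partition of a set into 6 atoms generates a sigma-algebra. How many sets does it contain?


Each element of the sigma-algebra is a union of some subset of the 6 atoms.
The number of such subsets is 2^6 = 64.


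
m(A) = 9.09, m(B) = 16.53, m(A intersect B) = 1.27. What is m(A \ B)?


m(A \ B) = m(A) - m(A n B)
= 9.09 - 1.27
= 7.82


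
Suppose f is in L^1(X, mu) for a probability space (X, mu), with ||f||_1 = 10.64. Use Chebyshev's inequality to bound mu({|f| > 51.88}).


Chebyshev/Markov inequality: mu(|f| > eps) <= (||f||_p / eps)^p
Step 1: ||f||_1 / eps = 10.64 / 51.88 = 0.205089
Step 2: Raise to power p = 1:
  (0.205089)^1 = 0.205089
Step 3: Therefore mu(|f| > 51.88) <= 0.205089


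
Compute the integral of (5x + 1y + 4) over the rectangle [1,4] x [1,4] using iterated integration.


By Fubini, integrate in x first, then y.
Step 1: Fix y, integrate over x in [1,4]:
  integral(5x + 1y + 4, x=1..4)
  = 5*(4^2 - 1^2)/2 + (1y + 4)*(4 - 1)
  = 37.5 + (1y + 4)*3
  = 37.5 + 3y + 12
  = 49.5 + 3y
Step 2: Integrate over y in [1,4]:
  integral(49.5 + 3y, y=1..4)
  = 49.5*3 + 3*(4^2 - 1^2)/2
  = 148.5 + 22.5
  = 171


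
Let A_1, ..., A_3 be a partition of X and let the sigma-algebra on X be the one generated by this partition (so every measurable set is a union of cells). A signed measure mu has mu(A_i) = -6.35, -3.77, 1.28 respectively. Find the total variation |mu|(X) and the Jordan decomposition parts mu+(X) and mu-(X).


Step 1: Every measurable set is a union of atoms (the cells / points), so a Hahn decomposition is
  obtained by grouping atoms by sign: P = union of atoms with mu > 0, N = union of the remaining atoms.
  Atoms in P (indices): 3;  atoms in N (indices): 1, 2
  Positive values: 1.28
  Negative values: -6.35, -3.77
Step 2: mu+(X) = mu(P) = sum of positive atom values = 1.28
Step 3: mu-(X) = -mu(N) = sum of |negative atom values| = 10.12
Step 4: |mu|(X) = mu+(X) + mu-(X) = 1.28 + 10.12 = 11.4


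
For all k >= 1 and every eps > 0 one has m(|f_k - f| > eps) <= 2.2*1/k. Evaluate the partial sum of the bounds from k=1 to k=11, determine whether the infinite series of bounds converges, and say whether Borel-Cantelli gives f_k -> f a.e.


Step 1: List the terms 2.2*1/k for k = 1 to 11:
  k=1: 2.2
  k=2: 1.1
  k=3: 0.733333
  k=4: 0.55
  k=5: 0.44
  k=6: 0.366667
  k=7: 0.314286
  k=8: 0.275
  k=9: 0.244444
  k=10: 0.22
  k=11: 0.2
Step 2: Partial sum = 2.2 + 1.1 + 0.733333 + 0.55 + 0.44 + 0.366667 + 0.314286 + 0.275 + 0.244444 + 0.22 + 0.2
     = 6.64373
Step 3: The full series sum_(k>=1) 2.2*1/k diverges (harmonic series, p = 1; a nonzero constant multiple of a divergent series diverges).
Step 4: The (first) Borel-Cantelli lemma requires a summable sequence of measures, so it does not apply here;
        from this bound alone no conclusion about a.e. convergence can be drawn (convergence in measure still
        gives an a.e.-convergent subsequence, but not a.e. convergence of the whole sequence).
Conclusion: series diverges; Borel-Cantelli is inconclusive about a.e. convergence of f_k.


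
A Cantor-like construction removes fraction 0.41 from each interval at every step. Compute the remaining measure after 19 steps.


Step 1: At each step, fraction remaining = 1 - 0.41 = 0.59
Step 2: After 19 steps, measure = (0.59)^19
Result = 4.427802e-05


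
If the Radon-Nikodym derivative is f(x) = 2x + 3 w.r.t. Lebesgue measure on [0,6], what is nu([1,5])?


nu(A) = integral_A (dnu/dmu) dmu = integral_1^5 (2x + 3) dx
Step 1: Antiderivative F(x) = (2/2)x^2 + 3x
Step 2: F(5) = (2/2)*5^2 + 3*5 = 25 + 15 = 40
Step 3: F(1) = (2/2)*1^2 + 3*1 = 1 + 3 = 4
Step 4: nu([1,5]) = F(5) - F(1) = 40 - 4 = 36


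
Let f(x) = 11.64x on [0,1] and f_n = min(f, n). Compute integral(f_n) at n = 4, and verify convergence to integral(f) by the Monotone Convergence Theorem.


f(x) = 11.64x on [0,1]; f_n(x) = min(11.64x, n). At n = 4:
Step 1: f(x) reaches 4 at x = 4/11.64 = 0.343643
Step 2: integral(f_4) = integral(11.64x, 0, 0.343643) + integral(4, 0.343643, 1)
       = 11.64*0.343643^2/2 + 4*(1 - 0.343643)
       = 0.687285 + 2.62543
       = 3.312715
Step 3: As n -> infinity, f_n increases to f, so by MCT integral(f_n) -> integral(f) = 11.64/2 = 5.82.
Convergence: integral(f_4) = 3.312715 -> 5.82 as n -> infinity


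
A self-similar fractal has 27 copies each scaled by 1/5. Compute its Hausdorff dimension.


For a self-similar set with N copies scaled by 1/r:
dim_H = log(N)/log(r) = log(27)/log(5)
= 3.295837/1.609438
= 2.047819


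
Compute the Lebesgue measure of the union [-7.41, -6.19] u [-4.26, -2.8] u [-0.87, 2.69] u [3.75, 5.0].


For pairwise disjoint intervals, m(union) = sum of lengths.
= (-6.19 - -7.41) + (-2.8 - -4.26) + (2.69 - -0.87) + (5.0 - 3.75)
= 1.22 + 1.46 + 3.56 + 1.25
= 7.49


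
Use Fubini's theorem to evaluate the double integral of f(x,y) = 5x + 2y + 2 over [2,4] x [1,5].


By Fubini, integrate in x first, then y.
Step 1: Fix y, integrate over x in [2,4]:
  integral(5x + 2y + 2, x=2..4)
  = 5*(4^2 - 2^2)/2 + (2y + 2)*(4 - 2)
  = 30 + (2y + 2)*2
  = 30 + 4y + 4
  = 34 + 4y
Step 2: Integrate over y in [1,5]:
  integral(34 + 4y, y=1..5)
  = 34*4 + 4*(5^2 - 1^2)/2
  = 136 + 48
  = 184


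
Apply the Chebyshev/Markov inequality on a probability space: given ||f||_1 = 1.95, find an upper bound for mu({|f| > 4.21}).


Chebyshev/Markov inequality: mu(|f| > eps) <= (||f||_p / eps)^p
Step 1: ||f||_1 / eps = 1.95 / 4.21 = 0.463183
Step 2: Raise to power p = 1:
  (0.463183)^1 = 0.463183
Step 3: Therefore mu(|f| > 4.21) <= 0.463183


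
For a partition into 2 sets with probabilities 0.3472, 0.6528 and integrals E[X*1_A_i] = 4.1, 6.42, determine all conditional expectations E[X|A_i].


For each cell A_i: E[X|A_i] = E[X*1_A_i] / P(A_i)
Step 1: E[X|A_1] = 4.1 / 0.3472 = 11.808756
Step 2: E[X|A_2] = 6.42 / 0.6528 = 9.834559
Verification: E[X] = sum E[X*1_A_i] = 4.1 + 6.42 = 10.52


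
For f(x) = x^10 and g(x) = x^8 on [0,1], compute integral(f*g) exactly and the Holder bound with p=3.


Step 1: Exact integral of f*g = integral(x^18, 0, 1) = 1/19
     = 0.052632
Step 2: Holder bound with p=3, q=1.5:
  ||f||_p = (integral x^30 dx)^(1/3) = (1/31)^(1/3) = 0.318331
  ||g||_q = (integral x^12 dx)^(1/1.5) = (1/13)^(1/1.5) = 0.180872
Step 3: Holder bound = ||f||_p * ||g||_q = 0.318331 * 0.180872 = 0.057577
Verification: 0.052632 <= 0.057577 (Holder holds)


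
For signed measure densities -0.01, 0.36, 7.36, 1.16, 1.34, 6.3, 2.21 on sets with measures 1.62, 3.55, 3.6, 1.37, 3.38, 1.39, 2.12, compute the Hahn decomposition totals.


Step 1: Compute signed measure on each set:
  Set 1: -0.01 * 1.62 = -0.0162
  Set 2: 0.36 * 3.55 = 1.278
  Set 3: 7.36 * 3.6 = 26.496
  Set 4: 1.16 * 1.37 = 1.5892
  Set 5: 1.34 * 3.38 = 4.5292
  Set 6: 6.3 * 1.39 = 8.757
  Set 7: 2.21 * 2.12 = 4.6852
Step 2: Total signed measure = (-0.0162) + (1.278) + (26.496) + (1.5892) + (4.5292) + (8.757) + (4.6852)
     = 47.3184
Step 3: Positive part mu+(X) = sum of positive contributions = 47.3346
Step 4: Negative part mu-(X) = |sum of negative contributions| = 0.0162


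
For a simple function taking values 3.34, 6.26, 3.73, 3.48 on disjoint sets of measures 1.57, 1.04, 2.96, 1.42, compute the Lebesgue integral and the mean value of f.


Step 1: Integral = sum(value_i * measure_i)
= 3.34*1.57 + 6.26*1.04 + 3.73*2.96 + 3.48*1.42
= 5.2438 + 6.5104 + 11.0408 + 4.9416
= 27.7366
Step 2: Total measure of domain = 1.57 + 1.04 + 2.96 + 1.42 = 6.99
Step 3: Average value = 27.7366 / 6.99 = 3.96804


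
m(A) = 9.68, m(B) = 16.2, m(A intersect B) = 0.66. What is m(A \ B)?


m(A \ B) = m(A) - m(A n B)
= 9.68 - 0.66
= 9.02


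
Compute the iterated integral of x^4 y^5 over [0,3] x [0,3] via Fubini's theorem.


By Fubini's theorem, the double integral factors as a product of single integrals:
Step 1: integral_0^3 x^4 dx = [x^5/5] from 0 to 3
     = 3^5/5 = 48.6
Step 2: integral_0^3 y^5 dy = [y^6/6] from 0 to 3
     = 3^6/6 = 121.5
Step 3: Double integral = 48.6 * 121.5 = 5904.9


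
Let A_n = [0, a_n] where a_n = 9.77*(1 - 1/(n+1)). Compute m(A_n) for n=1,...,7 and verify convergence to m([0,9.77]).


By continuity of measure from below: if A_n increases to A, then m(A_n) -> m(A).
Here A = [0, 9.77], so m(A) = 9.77
Step 1: a_1 = 9.77*(1 - 1/2) = 4.885, m(A_1) = 4.885
Step 2: a_2 = 9.77*(1 - 1/3) = 6.5133, m(A_2) = 6.5133
Step 3: a_3 = 9.77*(1 - 1/4) = 7.3275, m(A_3) = 7.3275
Step 4: a_4 = 9.77*(1 - 1/5) = 7.816, m(A_4) = 7.816
Step 5: a_5 = 9.77*(1 - 1/6) = 8.1417, m(A_5) = 8.1417
Step 6: a_6 = 9.77*(1 - 1/7) = 8.3743, m(A_6) = 8.3743
Step 7: a_7 = 9.77*(1 - 1/8) = 8.5488, m(A_7) = 8.5488
Limit: m(A_n) -> m([0,9.77]) = 9.77
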